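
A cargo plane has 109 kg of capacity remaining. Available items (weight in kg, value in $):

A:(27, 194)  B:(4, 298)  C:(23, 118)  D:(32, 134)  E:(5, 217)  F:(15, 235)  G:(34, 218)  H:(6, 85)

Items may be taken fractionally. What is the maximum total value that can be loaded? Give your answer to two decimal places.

Ratios (sorted): B 74.50, E 43.40, F 15.67, H 14.17, A 7.19, G 6.41, C 5.13, D 4.19
take B (4 @ 298); take E (5 @ 217); take F (15 @ 235); take H (6 @ 85); take A (27 @ 194); take G (34 @ 218); take 18/23 of C → 92.35. Capacity used 109/109.
Total value = 1339.35

1339.35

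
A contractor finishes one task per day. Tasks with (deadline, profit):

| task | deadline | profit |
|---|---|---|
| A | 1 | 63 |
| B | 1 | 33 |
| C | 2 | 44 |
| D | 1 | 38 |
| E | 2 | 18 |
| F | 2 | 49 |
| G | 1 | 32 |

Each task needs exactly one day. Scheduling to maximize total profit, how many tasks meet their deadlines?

2

By profit: A(d1,63), F(d2,49), C(d2,44), D(d1,38), B(d1,33), G(d1,32), E(d2,18)
A→slot 1; F→slot 2; C skipped; D skipped; B skipped; G skipped; E skipped.
2 of 7 scheduled.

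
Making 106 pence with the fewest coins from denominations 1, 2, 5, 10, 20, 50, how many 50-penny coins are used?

2

106 − 2×50→6 − 1×5→1 − 1×1→0
Count of 50: 2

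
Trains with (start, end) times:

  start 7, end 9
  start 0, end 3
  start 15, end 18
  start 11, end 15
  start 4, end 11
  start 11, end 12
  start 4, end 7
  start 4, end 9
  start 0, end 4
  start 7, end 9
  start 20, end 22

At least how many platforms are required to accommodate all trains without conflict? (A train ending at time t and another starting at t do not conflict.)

The answer is the maximum number of intervals overlapping at any instant.
starts: [0, 0, 4, 4, 4, 7, 7, 11, 11, 15, 20]
ends:   [3, 4, 7, 9, 9, 9, 11, 12, 15, 18, 22]
s0→1 s0→2 e3→1 e4→0 s4→1 s4→2 s4→3 e7→2 s7→3 s7→4  — peak 4.

4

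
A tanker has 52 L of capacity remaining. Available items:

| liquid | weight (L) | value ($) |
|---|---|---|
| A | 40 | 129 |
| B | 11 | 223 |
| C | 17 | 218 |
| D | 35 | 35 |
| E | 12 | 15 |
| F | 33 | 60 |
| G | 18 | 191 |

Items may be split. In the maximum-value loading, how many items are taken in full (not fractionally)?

Greedy by value/weight ratio, highest first.
Order: B (223/11=20.27) > C (218/17=12.82) > G (191/18=10.61) > A (129/40=3.23) > F (60/33=1.82) > E (15/12=1.25) > D (35/35=1.00)
Fill: take B (11 @ 223) → take C (17 @ 218) → take G (18 @ 191) → take 6/40 of A → 19.35; 52/52 used.
3 item(s) taken whole; one partial (take 6/40 of A).

3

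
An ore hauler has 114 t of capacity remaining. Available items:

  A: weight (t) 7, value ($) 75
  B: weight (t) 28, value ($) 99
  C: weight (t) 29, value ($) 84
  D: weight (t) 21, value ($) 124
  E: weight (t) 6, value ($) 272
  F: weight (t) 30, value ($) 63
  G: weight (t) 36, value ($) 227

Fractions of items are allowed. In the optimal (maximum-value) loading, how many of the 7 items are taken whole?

5

Greedy by value/weight ratio, highest first.
Ratios (sorted): E 45.33, A 10.71, G 6.31, D 5.90, B 3.54, C 2.90, F 2.10
take E (6 @ 272); take A (7 @ 75); take G (36 @ 227); take D (21 @ 124); take B (28 @ 99); take 16/29 of C → 46.34. Capacity used 114/114.
5 item(s) taken whole; one partial (take 16/29 of C).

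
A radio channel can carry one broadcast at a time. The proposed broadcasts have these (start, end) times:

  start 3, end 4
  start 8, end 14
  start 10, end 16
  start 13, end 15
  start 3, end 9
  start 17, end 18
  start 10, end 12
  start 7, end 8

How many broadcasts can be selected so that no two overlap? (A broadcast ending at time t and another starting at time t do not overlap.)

5

Sort by end time and greedily take each interval whose start is ≥ the last chosen end.
Sorted by end: (3,4)  (7,8)  (3,9)  (10,12)  (8,14)  (13,15)  (10,16)  (17,18)
take (3,4); take (7,8); take (10,12); take (13,15); take (17,18).
Selected 5 broadcasts.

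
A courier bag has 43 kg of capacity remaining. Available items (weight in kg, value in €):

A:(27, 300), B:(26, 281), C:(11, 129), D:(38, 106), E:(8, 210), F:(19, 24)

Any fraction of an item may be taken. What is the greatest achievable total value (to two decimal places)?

605.67

Sort by value per unit weight and fill in that order.
Ratios (sorted): E 26.25, C 11.73, A 11.11, B 10.81, D 2.79, F 1.26
take E (8 @ 210); take C (11 @ 129); take 24/27 of A → 266.67. Capacity used 43/43.
Total value = 605.67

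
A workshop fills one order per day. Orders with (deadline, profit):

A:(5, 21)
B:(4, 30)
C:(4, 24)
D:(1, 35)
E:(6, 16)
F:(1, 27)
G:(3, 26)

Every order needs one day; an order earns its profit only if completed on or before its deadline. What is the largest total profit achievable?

152

Take jobs in profit order; each goes to the latest open slot no later than its deadline.
Profit order: D=35 B=30 F=27 G=26 C=24 A=21 E=16
Assign: D→slot 1, B→slot 4, F skipped, G→slot 3, C→slot 2, A→slot 5, E→slot 6.
Slots: [1:D] [2:C] [3:G] [4:B] [5:A] [6:E]
Profit = 35 + 24 + 26 + 30 + 21 + 16 = 152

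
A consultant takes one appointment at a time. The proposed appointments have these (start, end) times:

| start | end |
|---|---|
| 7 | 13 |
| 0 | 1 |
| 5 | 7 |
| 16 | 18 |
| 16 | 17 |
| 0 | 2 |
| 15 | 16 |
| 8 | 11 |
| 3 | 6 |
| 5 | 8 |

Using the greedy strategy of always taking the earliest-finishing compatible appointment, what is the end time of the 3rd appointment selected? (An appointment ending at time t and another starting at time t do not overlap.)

Sorted by end: (0,1)  (0,2)  (3,6)  (5,7)  (5,8)  (8,11)  (7,13)  (15,16)  (16,17)  (16,18)
take (0,1); take (3,6); take (8,11); skip (7,13); take (15,16); take (16,17).
Selected: (0,1) (3,6) (8,11) (15,16) (16,17)

11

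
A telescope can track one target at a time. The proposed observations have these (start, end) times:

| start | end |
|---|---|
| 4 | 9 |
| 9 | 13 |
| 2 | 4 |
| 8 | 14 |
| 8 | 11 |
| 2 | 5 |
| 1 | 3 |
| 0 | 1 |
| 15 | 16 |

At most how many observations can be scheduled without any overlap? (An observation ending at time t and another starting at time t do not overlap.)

5

Sorted by end: (0,1)  (1,3)  (2,4)  (2,5)  (4,9)  (8,11)  (9,13)  (8,14)  (15,16)
take (0,1); take (1,3); take (4,9); take (9,13); take (15,16).
Selected 5 observations.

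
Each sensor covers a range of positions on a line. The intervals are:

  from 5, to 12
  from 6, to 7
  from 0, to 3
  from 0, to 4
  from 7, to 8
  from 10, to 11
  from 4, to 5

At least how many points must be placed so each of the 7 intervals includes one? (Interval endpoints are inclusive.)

4

Process intervals by earliest right end; each time one isn't hit yet, stab at its right endpoint.
Sorted: [0,3] [0,4] [4,5] [6,7] [7,8] [10,11] [5,12]
{[0,3],[0,4]} hit by 3; {[4,5]} hit by 5; {[6,7],[7,8]} hit by 7; {[10,11],[5,12]} hit by 11.
Points: 3, 5, 7, 11 (4 total).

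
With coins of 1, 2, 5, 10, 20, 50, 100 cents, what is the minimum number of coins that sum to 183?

6

Use the largest denomination that fits, subtract, and repeat.
183 − 1×100→83 − 1×50→33 − 1×20→13 − 1×10→3 − 1×2→1 − 1×1→0
Total coins = 1 + 1 + 1 + 1 + 1 + 1 = 6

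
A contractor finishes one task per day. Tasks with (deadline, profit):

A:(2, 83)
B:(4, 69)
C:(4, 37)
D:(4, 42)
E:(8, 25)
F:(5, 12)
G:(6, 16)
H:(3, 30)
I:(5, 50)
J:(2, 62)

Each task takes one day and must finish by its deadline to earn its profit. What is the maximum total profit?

347

Sort by profit descending; place each in the latest free slot ≤ its deadline.
Profit order: A=83 B=69 J=62 I=50 D=42 C=37 H=30 E=25 G=16 F=12
Assign: A→slot 2, B→slot 4, J→slot 1, I→slot 5, D→slot 3, C skipped, H skipped, E→slot 8, G→slot 6, F skipped.
Slots: [1:J] [2:A] [3:D] [4:B] [5:I] [6:G] [8:E]
Profit = 62 + 83 + 42 + 69 + 50 + 16 + 25 = 347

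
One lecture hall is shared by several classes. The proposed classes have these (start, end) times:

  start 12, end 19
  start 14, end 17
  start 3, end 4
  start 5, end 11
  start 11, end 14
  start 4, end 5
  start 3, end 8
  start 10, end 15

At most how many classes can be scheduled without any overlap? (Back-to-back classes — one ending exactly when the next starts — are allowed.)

Sorted by end: (3,4)  (4,5)  (3,8)  (5,11)  (11,14)  (10,15)  (14,17)  (12,19)
take (3,4); take (4,5); skip (3,8); take (5,11); take (11,14); take (14,17).
Selected 5 classes.

5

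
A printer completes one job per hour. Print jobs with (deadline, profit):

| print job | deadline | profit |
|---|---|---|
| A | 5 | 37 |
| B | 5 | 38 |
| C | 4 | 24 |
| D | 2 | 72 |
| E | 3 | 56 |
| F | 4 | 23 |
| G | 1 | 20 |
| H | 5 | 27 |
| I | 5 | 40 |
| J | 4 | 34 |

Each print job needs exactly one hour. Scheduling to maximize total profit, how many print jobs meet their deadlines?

Sort by profit descending; place each in the latest free slot ≤ its deadline.
Profit order: D=72 E=56 I=40 B=38 A=37 J=34 H=27 C=24 F=23 G=20
Assign: D→slot 2, E→slot 3, I→slot 5, B→slot 4, A→slot 1, J skipped, H skipped, C skipped, F skipped, G skipped.
Slots: [1:A] [2:D] [3:E] [4:B] [5:I]
5 of 10 scheduled.

5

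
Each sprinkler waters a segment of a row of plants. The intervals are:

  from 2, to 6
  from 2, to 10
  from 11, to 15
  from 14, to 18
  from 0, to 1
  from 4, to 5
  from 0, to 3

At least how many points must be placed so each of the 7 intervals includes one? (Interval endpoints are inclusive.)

Process intervals by earliest right end; each time one isn't hit yet, stab at its right endpoint.
Sorted: [0,1] [0,3] [4,5] [2,6] [2,10] [11,15] [14,18]
{[0,1],[0,3]} hit by 1; {[4,5],[2,6],[2,10]} hit by 5; {[11,15],[14,18]} hit by 15.
Points: 1, 5, 15 (3 total).

3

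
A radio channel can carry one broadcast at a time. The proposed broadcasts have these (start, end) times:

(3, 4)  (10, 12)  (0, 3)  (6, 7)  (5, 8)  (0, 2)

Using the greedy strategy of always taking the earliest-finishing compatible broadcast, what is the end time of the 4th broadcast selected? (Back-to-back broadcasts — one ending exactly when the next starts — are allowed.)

12

By end time: (0,2), (0,3), (3,4), (6,7), (5,8), (10,12).
Pick (0,2); next start ≥ 2 → (3,4); next start ≥ 4 → (6,7); next start ≥ 7 → (10,12).
Selected: (0,2) (3,4) (6,7) (10,12)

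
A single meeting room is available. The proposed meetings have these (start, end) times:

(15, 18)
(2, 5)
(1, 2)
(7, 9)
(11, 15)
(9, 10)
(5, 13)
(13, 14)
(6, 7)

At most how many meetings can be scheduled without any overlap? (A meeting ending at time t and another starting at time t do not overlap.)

7

Greedy by earliest finish: after sorting by end time, pick each interval compatible with the last pick.
By end time: (1,2), (2,5), (6,7), (7,9), (9,10), (5,13), (13,14), (11,15), (15,18).
Pick (1,2); next start ≥ 2 → (2,5); next start ≥ 5 → (6,7); next start ≥ 7 → (7,9); next start ≥ 9 → (9,10); next start ≥ 10 → (13,14); next start ≥ 14 → (15,18).
Selected 7 meetings.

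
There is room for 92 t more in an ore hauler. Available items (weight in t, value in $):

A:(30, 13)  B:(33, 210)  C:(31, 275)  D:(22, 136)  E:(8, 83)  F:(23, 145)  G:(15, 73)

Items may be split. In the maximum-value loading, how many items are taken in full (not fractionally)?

Sort by value per unit weight and fill in that order.
Order: E (83/8=10.38) > C (275/31=8.87) > B (210/33=6.36) > F (145/23=6.30) > D (136/22=6.18) > G (73/15=4.87) > A (13/30=0.43)
Fill: take E (8 @ 83) → take C (31 @ 275) → take B (33 @ 210) → take 20/23 of F → 126.09; 92/92 used.
3 item(s) taken whole; one partial (take 20/23 of F).

3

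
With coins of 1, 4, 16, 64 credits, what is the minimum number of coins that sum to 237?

9

237 = 3×64 + 2×16 + 3×4 + 1×1
Total coins = 3 + 2 + 3 + 1 = 9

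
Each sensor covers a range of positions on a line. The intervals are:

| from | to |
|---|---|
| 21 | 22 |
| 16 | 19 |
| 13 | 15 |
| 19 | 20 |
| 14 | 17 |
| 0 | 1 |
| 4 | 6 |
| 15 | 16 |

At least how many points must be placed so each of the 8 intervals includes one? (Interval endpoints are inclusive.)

By right end: [0,1]  [4,6]  [13,15]  [15,16]  [14,17]  [16,19]  [19,20]  [21,22]
[0,1] uncovered → point at 1; [4,6] uncovered → point at 6; [13,15] uncovered → point at 15; [16,19] uncovered → point at 19; [21,22] uncovered → point at 22.
Points: 1, 6, 15, 19, 22 (5 total).

5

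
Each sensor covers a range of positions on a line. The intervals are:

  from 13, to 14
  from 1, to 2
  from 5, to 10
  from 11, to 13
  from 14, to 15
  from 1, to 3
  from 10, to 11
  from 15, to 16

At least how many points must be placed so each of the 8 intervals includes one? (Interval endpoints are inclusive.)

Process intervals by earliest right end; each time one isn't hit yet, stab at its right endpoint.
Sorted: [1,2] [1,3] [5,10] [10,11] [11,13] [13,14] [14,15] [15,16]
{[1,2],[1,3]} hit by 2; {[5,10],[10,11]} hit by 10; {[11,13],[13,14]} hit by 13; {[14,15],[15,16]} hit by 15.
Points: 2, 10, 13, 15 (4 total).

4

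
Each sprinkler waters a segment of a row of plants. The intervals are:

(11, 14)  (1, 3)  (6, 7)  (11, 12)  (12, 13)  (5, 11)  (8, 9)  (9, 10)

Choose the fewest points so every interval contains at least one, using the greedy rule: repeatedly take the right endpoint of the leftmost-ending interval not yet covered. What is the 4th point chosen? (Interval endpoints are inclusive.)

12

Process intervals by earliest right end; each time one isn't hit yet, stab at its right endpoint.
Sorted: [1,3] [6,7] [8,9] [9,10] [5,11] [11,12] [12,13] [11,14]
{[1,3]} hit by 3; {[6,7]} hit by 7; {[8,9],[9,10],[5,11]} hit by 9; {[11,12],[12,13],[11,14]} hit by 12.
Points: 3, 7, 9, 12 (4 total).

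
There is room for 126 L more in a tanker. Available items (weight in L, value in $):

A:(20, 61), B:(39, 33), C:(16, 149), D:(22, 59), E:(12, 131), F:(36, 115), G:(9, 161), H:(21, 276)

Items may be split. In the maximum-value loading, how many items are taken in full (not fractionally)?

Greedy by value/weight ratio, highest first.
Order: G (161/9=17.89) > H (276/21=13.14) > E (131/12=10.92) > C (149/16=9.31) > F (115/36=3.19) > A (61/20=3.05) > D (59/22=2.68) > B (33/39=0.85)
Fill: take G (9 @ 161) → take H (21 @ 276) → take E (12 @ 131) → take C (16 @ 149) → take F (36 @ 115) → take A (20 @ 61) → take 12/22 of D → 32.18; 126/126 used.
6 item(s) taken whole; one partial (take 12/22 of D).

6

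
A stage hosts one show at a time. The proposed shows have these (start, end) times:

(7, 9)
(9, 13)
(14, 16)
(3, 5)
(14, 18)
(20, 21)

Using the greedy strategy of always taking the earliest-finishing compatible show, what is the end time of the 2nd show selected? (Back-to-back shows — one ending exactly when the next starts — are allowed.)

Order by finish time; keep every interval that doesn't clash with the previous kept one.
By end time: (3,5), (7,9), (9,13), (14,16), (14,18), (20,21).
Pick (3,5); next start ≥ 5 → (7,9); next start ≥ 9 → (9,13); next start ≥ 13 → (14,16); next start ≥ 16 → (20,21).
Selected: (3,5) (7,9) (9,13) (14,16) (20,21)

9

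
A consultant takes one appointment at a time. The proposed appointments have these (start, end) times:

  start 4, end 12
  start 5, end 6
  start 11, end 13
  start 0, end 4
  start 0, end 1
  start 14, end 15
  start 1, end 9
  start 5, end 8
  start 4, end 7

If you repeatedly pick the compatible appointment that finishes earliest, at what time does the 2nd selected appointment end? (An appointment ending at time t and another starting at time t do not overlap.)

6

By end time: (0,1), (0,4), (5,6), (4,7), (5,8), (1,9), (4,12), (11,13), (14,15).
Pick (0,1); next start ≥ 1 → (5,6); next start ≥ 6 → (11,13); next start ≥ 13 → (14,15).
Selected: (0,1) (5,6) (11,13) (14,15)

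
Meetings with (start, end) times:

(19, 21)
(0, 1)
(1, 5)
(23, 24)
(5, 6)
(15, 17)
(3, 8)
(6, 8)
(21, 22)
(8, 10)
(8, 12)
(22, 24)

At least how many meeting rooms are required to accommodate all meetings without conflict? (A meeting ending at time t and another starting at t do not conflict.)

2

Count concurrent intervals with a sweep; the peak is the room count.
starts: [0, 1, 3, 5, 6, 8, 8, 15, 19, 21, 22, 23]
ends:   [1, 5, 6, 8, 8, 10, 12, 17, 21, 22, 24, 24]
s0→1 e1→0 s1→1 s3→2  — peak 2.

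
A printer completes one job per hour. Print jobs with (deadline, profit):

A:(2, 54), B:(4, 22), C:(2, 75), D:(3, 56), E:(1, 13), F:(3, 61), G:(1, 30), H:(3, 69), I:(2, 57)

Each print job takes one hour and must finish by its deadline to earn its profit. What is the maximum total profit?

227

Sort by profit descending; place each in the latest free slot ≤ its deadline.
Profit order: C=75 H=69 F=61 I=57 D=56 A=54 G=30 B=22 E=13
Assign: C→slot 2, H→slot 3, F→slot 1, I skipped, D skipped, A skipped, G skipped, B→slot 4, E skipped.
Slots: [1:F] [2:C] [3:H] [4:B]
Profit = 61 + 75 + 69 + 22 = 227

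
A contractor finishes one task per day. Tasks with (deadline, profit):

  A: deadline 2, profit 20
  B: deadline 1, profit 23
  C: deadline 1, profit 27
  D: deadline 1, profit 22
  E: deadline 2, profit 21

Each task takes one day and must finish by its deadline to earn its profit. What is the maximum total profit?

Profit order: C=27 B=23 D=22 E=21 A=20
Assign: C→slot 1, B skipped, D skipped, E→slot 2, A skipped.
Slots: [1:C] [2:E]
Profit = 27 + 21 = 48

48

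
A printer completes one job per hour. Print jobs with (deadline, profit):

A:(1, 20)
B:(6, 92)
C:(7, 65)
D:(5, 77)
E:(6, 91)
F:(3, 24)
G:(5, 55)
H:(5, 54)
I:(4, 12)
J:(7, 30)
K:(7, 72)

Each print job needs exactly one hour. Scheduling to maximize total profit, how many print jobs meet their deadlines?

7

Profit order: B=92 E=91 D=77 K=72 C=65 G=55 H=54 J=30 F=24 A=20 I=12
Assign: B→slot 6, E→slot 5, D→slot 4, K→slot 7, C→slot 3, G→slot 2, H→slot 1, J skipped, F skipped, A skipped, I skipped.
Slots: [1:H] [2:G] [3:C] [4:D] [5:E] [6:B] [7:K]
7 of 11 scheduled.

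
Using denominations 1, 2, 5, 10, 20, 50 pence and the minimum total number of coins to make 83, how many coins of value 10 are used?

83 − 1×50→33 − 1×20→13 − 1×10→3 − 1×2→1 − 1×1→0
Count of 10: 1

1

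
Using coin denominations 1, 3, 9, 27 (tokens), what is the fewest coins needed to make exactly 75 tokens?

5

75 = 2×27 + 2×9 + 1×3
Total coins = 2 + 2 + 1 = 5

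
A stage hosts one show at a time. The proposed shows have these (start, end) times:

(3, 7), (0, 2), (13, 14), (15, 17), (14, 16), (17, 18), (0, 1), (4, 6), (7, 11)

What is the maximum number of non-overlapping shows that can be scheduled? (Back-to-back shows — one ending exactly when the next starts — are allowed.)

6

By end time: (0,1), (0,2), (4,6), (3,7), (7,11), (13,14), (14,16), (15,17), (17,18).
Pick (0,1); next start ≥ 1 → (4,6); next start ≥ 6 → (7,11); next start ≥ 11 → (13,14); next start ≥ 14 → (14,16); next start ≥ 16 → (17,18).
Selected 6 shows.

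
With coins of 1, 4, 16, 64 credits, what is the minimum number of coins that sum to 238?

Use the largest denomination that fits, subtract, and repeat.
238 = 3×64 + 2×16 + 3×4 + 2×1
Total coins = 3 + 2 + 3 + 2 = 10

10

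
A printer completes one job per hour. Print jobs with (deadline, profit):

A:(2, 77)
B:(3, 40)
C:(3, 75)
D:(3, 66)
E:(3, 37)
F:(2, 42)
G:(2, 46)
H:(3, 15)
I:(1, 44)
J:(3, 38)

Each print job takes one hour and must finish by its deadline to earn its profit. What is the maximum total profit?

218

Profit order: A=77 C=75 D=66 G=46 I=44 F=42 B=40 J=38 E=37 H=15
Assign: A→slot 2, C→slot 3, D→slot 1, G skipped, I skipped, F skipped, B skipped, J skipped, E skipped, H skipped.
Slots: [1:D] [2:A] [3:C]
Profit = 66 + 77 + 75 = 218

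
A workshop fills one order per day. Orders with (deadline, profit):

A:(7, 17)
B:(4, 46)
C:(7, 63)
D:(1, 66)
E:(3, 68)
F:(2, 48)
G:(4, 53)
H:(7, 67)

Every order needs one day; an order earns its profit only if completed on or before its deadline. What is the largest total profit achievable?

Profit order: E=68 H=67 D=66 C=63 G=53 F=48 B=46 A=17
Assign: E→slot 3, H→slot 7, D→slot 1, C→slot 6, G→slot 4, F→slot 2, B skipped, A→slot 5.
Slots: [1:D] [2:F] [3:E] [4:G] [5:A] [6:C] [7:H]
Profit = 66 + 48 + 68 + 53 + 17 + 63 + 67 = 382

382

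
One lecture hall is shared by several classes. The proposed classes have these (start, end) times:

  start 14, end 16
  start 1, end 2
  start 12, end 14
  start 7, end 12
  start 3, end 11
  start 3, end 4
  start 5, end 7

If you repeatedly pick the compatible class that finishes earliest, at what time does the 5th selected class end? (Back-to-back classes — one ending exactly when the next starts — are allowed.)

14

Greedy by earliest finish: after sorting by end time, pick each interval compatible with the last pick.
By end time: (1,2), (3,4), (5,7), (3,11), (7,12), (12,14), (14,16).
Pick (1,2); next start ≥ 2 → (3,4); next start ≥ 4 → (5,7); next start ≥ 7 → (7,12); next start ≥ 12 → (12,14); next start ≥ 14 → (14,16).
Selected: (1,2) (3,4) (5,7) (7,12) (12,14) (14,16)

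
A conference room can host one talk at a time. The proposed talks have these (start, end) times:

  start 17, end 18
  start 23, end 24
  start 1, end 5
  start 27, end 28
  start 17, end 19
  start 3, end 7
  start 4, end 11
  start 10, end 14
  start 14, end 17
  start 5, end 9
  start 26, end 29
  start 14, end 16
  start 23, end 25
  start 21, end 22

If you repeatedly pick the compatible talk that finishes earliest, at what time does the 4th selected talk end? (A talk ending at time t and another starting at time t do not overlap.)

16

Greedy by earliest finish: after sorting by end time, pick each interval compatible with the last pick.
Sorted by end: (1,5)  (3,7)  (5,9)  (4,11)  (10,14)  (14,16)  (14,17)  (17,18)  (17,19)  (21,22)  (23,24)  (23,25)  (27,28)  (26,29)
take (1,5); take (5,9); skip (4,11); take (10,14); take (14,16); take (17,18); skip (17,19); take (21,22); take (23,24); skip (23,25); take (27,28); skip (26,29).
Selected: (1,5) (5,9) (10,14) (14,16) (17,18) (21,22) (23,24) (27,28)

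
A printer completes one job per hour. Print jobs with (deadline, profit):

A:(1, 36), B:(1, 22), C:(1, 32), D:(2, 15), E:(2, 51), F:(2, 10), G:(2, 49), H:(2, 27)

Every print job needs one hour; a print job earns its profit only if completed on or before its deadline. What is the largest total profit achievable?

100

Profit order: E=51 G=49 A=36 C=32 H=27 B=22 D=15 F=10
Assign: E→slot 2, G→slot 1, A skipped, C skipped, H skipped, B skipped, D skipped, F skipped.
Slots: [1:G] [2:E]
Profit = 49 + 51 = 100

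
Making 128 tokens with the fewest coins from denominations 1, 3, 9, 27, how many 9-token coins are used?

2

128 − 4×27→20 − 2×9→2 − 2×1→0
Count of 9: 2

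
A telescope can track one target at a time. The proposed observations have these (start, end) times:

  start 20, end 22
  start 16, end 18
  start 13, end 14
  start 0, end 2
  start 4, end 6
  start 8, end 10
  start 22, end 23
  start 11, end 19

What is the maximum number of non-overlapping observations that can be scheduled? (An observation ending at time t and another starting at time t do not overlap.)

7

Sort by end time and greedily take each interval whose start is ≥ the last chosen end.
By end time: (0,2), (4,6), (8,10), (13,14), (16,18), (11,19), (20,22), (22,23).
Pick (0,2); next start ≥ 2 → (4,6); next start ≥ 6 → (8,10); next start ≥ 10 → (13,14); next start ≥ 14 → (16,18); next start ≥ 18 → (20,22); next start ≥ 22 → (22,23).
Selected 7 observations.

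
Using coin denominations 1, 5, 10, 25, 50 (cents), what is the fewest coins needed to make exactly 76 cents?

76 − 1×50→26 − 1×25→1 − 1×1→0
Total coins = 1 + 1 + 1 = 3

3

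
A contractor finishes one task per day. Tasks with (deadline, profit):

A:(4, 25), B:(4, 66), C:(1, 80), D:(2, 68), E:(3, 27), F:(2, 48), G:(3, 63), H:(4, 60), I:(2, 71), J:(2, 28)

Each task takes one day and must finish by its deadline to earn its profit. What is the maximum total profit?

By profit: C(d1,80), I(d2,71), D(d2,68), B(d4,66), G(d3,63), H(d4,60), F(d2,48), J(d2,28), E(d3,27), A(d4,25)
C→slot 1; I→slot 2; D skipped; B→slot 4; G→slot 3; H skipped; F skipped; J skipped; E skipped; A skipped.
Profit = 80 + 71 + 63 + 66 = 280

280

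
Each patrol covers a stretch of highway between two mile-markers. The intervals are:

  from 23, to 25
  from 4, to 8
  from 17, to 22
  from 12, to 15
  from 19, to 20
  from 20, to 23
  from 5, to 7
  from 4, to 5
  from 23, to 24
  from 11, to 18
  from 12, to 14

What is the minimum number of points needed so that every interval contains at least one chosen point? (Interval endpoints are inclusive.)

Process intervals by earliest right end; each time one isn't hit yet, stab at its right endpoint.
By right end: [4,5]  [5,7]  [4,8]  [12,14]  [12,15]  [11,18]  [19,20]  [17,22]  [20,23]  [23,24]  [23,25]
[4,5] uncovered → point at 5; [12,14] uncovered → point at 14; [19,20] uncovered → point at 20; [23,24] uncovered → point at 24.
Points: 5, 14, 20, 24 (4 total).

4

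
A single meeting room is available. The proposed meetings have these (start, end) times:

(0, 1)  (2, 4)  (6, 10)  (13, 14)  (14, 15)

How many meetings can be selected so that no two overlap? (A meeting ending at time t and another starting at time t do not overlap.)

5

Greedy by earliest finish: after sorting by end time, pick each interval compatible with the last pick.
By end time: (0,1), (2,4), (6,10), (13,14), (14,15).
Pick (0,1); next start ≥ 1 → (2,4); next start ≥ 4 → (6,10); next start ≥ 10 → (13,14); next start ≥ 14 → (14,15).
Selected 5 meetings.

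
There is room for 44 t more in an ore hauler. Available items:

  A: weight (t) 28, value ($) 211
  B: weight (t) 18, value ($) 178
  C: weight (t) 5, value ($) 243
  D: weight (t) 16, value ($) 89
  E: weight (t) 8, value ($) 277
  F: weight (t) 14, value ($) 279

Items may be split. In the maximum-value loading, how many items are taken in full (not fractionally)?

Ratios (sorted): C 48.60, E 34.62, F 19.93, B 9.89, A 7.54, D 5.56
take C (5 @ 243); take E (8 @ 277); take F (14 @ 279); take 17/18 of B → 168.11. Capacity used 44/44.
3 item(s) taken whole; one partial (take 17/18 of B).

3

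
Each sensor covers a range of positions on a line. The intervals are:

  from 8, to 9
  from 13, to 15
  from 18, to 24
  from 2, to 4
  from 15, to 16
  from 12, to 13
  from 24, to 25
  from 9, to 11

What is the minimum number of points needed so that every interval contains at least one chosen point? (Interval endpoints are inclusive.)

5

Process intervals by earliest right end; each time one isn't hit yet, stab at its right endpoint.
Sorted: [2,4] [8,9] [9,11] [12,13] [13,15] [15,16] [18,24] [24,25]
{[2,4]} hit by 4; {[8,9],[9,11]} hit by 9; {[12,13],[13,15]} hit by 13; {[15,16]} hit by 16; {[18,24],[24,25]} hit by 24.
Points: 4, 9, 13, 16, 24 (5 total).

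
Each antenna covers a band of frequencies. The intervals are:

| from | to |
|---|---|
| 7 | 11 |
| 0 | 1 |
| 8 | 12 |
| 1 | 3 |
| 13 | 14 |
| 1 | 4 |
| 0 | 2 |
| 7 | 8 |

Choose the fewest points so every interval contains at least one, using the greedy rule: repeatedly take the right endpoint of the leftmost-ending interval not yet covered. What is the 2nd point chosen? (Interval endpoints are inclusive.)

Process intervals by earliest right end; each time one isn't hit yet, stab at its right endpoint.
By right end: [0,1]  [0,2]  [1,3]  [1,4]  [7,8]  [7,11]  [8,12]  [13,14]
[0,1] uncovered → point at 1; [7,8] uncovered → point at 8; [13,14] uncovered → point at 14.
Points: 1, 8, 14 (3 total).

8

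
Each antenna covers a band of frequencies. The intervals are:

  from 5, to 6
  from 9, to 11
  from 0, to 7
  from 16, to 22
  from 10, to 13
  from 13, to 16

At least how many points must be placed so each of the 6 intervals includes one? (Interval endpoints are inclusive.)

Process intervals by earliest right end; each time one isn't hit yet, stab at its right endpoint.
By right end: [5,6]  [0,7]  [9,11]  [10,13]  [13,16]  [16,22]
[5,6] uncovered → point at 6; [9,11] uncovered → point at 11; [13,16] uncovered → point at 16.
Points: 6, 11, 16 (3 total).

3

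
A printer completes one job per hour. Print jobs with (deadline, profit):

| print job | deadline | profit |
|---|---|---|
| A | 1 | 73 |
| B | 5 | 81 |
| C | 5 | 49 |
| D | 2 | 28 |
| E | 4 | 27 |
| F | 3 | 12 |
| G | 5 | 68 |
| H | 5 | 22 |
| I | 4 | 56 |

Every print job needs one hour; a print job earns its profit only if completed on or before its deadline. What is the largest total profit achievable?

Profit order: B=81 A=73 G=68 I=56 C=49 D=28 E=27 H=22 F=12
Assign: B→slot 5, A→slot 1, G→slot 4, I→slot 3, C→slot 2, D skipped, E skipped, H skipped, F skipped.
Slots: [1:A] [2:C] [3:I] [4:G] [5:B]
Profit = 73 + 49 + 56 + 68 + 81 = 327

327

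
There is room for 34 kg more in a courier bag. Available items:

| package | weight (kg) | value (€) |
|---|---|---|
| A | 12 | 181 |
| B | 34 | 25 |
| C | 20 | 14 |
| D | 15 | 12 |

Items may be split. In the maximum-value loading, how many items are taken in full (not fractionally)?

Order: A (181/12=15.08) > D (12/15=0.80) > B (25/34=0.74) > C (14/20=0.70)
Fill: take A (12 @ 181) → take D (15 @ 12) → take 7/34 of B → 5.15; 34/34 used.
2 item(s) taken whole; one partial (take 7/34 of B).

2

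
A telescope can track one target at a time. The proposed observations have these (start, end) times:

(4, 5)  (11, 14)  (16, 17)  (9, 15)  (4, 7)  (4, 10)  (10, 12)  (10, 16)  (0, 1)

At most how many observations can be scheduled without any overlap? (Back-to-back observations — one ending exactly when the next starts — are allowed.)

Order by finish time; keep every interval that doesn't clash with the previous kept one.
Sorted by end: (0,1)  (4,5)  (4,7)  (4,10)  (10,12)  (11,14)  (9,15)  (10,16)  (16,17)
take (0,1); take (4,5); take (10,12); skip (10,16); take (16,17).
Selected 4 observations.

4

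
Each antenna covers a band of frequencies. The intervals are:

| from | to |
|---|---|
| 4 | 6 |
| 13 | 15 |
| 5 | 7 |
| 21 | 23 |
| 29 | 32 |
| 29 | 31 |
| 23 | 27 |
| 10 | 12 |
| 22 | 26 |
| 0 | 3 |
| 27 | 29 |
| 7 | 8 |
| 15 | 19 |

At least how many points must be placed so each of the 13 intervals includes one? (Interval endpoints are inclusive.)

7

By right end: [0,3]  [4,6]  [5,7]  [7,8]  [10,12]  [13,15]  [15,19]  [21,23]  [22,26]  [23,27]  [27,29]  [29,31]  [29,32]
[0,3] uncovered → point at 3; [4,6] uncovered → point at 6; [7,8] uncovered → point at 8; [10,12] uncovered → point at 12; [13,15] uncovered → point at 15; [21,23] uncovered → point at 23; [27,29] uncovered → point at 29.
Points: 3, 6, 8, 12, 15, 23, 29 (7 total).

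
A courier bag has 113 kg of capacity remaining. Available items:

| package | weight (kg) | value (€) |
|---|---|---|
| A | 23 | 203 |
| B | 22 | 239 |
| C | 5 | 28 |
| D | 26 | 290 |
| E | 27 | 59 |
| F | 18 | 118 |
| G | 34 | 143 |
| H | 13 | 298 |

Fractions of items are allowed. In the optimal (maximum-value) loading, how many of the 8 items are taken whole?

Ratios (sorted): H 22.92, D 11.15, B 10.86, A 8.83, F 6.56, C 5.60, G 4.21, E 2.19
take H (13 @ 298); take D (26 @ 290); take B (22 @ 239); take A (23 @ 203); take F (18 @ 118); take C (5 @ 28); take 6/34 of G → 25.24. Capacity used 113/113.
6 item(s) taken whole; one partial (take 6/34 of G).

6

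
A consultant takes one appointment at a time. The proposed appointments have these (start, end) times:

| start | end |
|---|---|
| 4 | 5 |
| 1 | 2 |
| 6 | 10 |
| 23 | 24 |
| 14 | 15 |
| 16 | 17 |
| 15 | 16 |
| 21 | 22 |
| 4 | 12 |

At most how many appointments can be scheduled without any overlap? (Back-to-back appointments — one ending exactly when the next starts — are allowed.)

Sorted by end: (1,2)  (4,5)  (6,10)  (4,12)  (14,15)  (15,16)  (16,17)  (21,22)  (23,24)
take (1,2); take (4,5); take (6,10); take (14,15); take (15,16); take (16,17); take (21,22); take (23,24).
Selected 8 appointments.

8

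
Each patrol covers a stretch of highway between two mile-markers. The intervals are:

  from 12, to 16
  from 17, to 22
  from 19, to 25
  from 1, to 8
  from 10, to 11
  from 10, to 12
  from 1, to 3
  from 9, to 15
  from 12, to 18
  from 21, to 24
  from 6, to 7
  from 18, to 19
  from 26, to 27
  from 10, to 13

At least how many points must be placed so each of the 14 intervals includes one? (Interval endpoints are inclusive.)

Process intervals by earliest right end; each time one isn't hit yet, stab at its right endpoint.
By right end: [1,3]  [6,7]  [1,8]  [10,11]  [10,12]  [10,13]  [9,15]  [12,16]  [12,18]  [18,19]  [17,22]  [21,24]  [19,25]  [26,27]
[1,3] uncovered → point at 3; [6,7] uncovered → point at 7; [10,11] uncovered → point at 11; [12,16] uncovered → point at 16; [18,19] uncovered → point at 19; [21,24] uncovered → point at 24; [26,27] uncovered → point at 27.
Points: 3, 7, 11, 16, 19, 24, 27 (7 total).

7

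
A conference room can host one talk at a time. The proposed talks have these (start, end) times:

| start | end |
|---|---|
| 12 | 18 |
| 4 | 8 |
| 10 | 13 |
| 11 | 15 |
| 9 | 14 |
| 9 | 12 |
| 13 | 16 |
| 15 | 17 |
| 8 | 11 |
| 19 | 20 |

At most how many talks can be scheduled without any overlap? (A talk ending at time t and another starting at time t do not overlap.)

Sorted by end: (4,8)  (8,11)  (9,12)  (10,13)  (9,14)  (11,15)  (13,16)  (15,17)  (12,18)  (19,20)
take (4,8); take (8,11); take (11,15); skip (13,16); take (15,17); take (19,20).
Selected 5 talks.

5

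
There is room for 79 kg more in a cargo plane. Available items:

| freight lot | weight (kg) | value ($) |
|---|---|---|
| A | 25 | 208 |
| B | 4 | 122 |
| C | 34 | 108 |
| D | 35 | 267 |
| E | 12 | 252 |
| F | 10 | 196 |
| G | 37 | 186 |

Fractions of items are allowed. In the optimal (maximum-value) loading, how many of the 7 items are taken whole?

Greedy by value/weight ratio, highest first.
Order: B (122/4=30.50) > E (252/12=21.00) > F (196/10=19.60) > A (208/25=8.32) > D (267/35=7.63) > G (186/37=5.03) > C (108/34=3.18)
Fill: take B (4 @ 122) → take E (12 @ 252) → take F (10 @ 196) → take A (25 @ 208) → take 28/35 of D → 213.60; 79/79 used.
4 item(s) taken whole; one partial (take 28/35 of D).

4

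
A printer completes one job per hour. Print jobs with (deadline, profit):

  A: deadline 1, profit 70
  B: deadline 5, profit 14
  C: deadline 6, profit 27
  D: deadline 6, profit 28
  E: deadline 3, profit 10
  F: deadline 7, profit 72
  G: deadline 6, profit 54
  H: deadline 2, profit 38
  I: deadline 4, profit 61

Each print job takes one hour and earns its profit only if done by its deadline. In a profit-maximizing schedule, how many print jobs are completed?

Take jobs in profit order; each goes to the latest open slot no later than its deadline.
Profit order: F=72 A=70 I=61 G=54 H=38 D=28 C=27 B=14 E=10
Assign: F→slot 7, A→slot 1, I→slot 4, G→slot 6, H→slot 2, D→slot 5, C→slot 3, B skipped, E skipped.
Slots: [1:A] [2:H] [3:C] [4:I] [5:D] [6:G] [7:F]
7 of 9 scheduled.

7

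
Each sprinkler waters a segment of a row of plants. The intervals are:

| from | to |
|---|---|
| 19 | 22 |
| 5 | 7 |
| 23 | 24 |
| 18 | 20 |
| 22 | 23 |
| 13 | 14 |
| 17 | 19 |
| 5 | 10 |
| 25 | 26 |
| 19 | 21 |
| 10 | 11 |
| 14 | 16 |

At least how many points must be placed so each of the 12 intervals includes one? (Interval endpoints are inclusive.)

6

Process intervals by earliest right end; each time one isn't hit yet, stab at its right endpoint.
Sorted: [5,7] [5,10] [10,11] [13,14] [14,16] [17,19] [18,20] [19,21] [19,22] [22,23] [23,24] [25,26]
{[5,7],[5,10]} hit by 7; {[10,11]} hit by 11; {[13,14],[14,16]} hit by 14; {[17,19],[18,20],[19,21],[19,22]} hit by 19; {[22,23],[23,24]} hit by 23; {[25,26]} hit by 26.
Points: 7, 11, 14, 19, 23, 26 (6 total).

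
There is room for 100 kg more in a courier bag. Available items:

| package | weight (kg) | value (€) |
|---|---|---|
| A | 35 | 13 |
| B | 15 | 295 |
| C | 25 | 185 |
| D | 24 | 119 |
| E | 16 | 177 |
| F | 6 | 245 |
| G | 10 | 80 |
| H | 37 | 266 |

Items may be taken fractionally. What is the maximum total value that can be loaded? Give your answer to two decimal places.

Order: F (245/6=40.83) > B (295/15=19.67) > E (177/16=11.06) > G (80/10=8.00) > C (185/25=7.40) > H (266/37=7.19) > D (119/24=4.96) > A (13/35=0.37)
Fill: take F (6 @ 245) → take B (15 @ 295) → take E (16 @ 177) → take G (10 @ 80) → take C (25 @ 185) → take 28/37 of H → 201.30; 100/100 used.
Total value = 1183.30

1183.30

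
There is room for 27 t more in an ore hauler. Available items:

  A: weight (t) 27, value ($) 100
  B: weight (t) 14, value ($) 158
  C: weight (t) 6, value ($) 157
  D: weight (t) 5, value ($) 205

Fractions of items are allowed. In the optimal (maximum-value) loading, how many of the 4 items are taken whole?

Ratios (sorted): D 41.00, C 26.17, B 11.29, A 3.70
take D (5 @ 205); take C (6 @ 157); take B (14 @ 158); take 2/27 of A → 7.41. Capacity used 27/27.
3 item(s) taken whole; one partial (take 2/27 of A).

3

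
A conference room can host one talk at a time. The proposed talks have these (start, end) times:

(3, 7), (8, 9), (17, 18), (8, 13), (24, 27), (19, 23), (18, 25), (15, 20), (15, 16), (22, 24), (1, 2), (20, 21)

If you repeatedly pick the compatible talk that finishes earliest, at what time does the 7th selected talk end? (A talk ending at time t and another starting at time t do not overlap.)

24

Sorted by end: (1,2)  (3,7)  (8,9)  (8,13)  (15,16)  (17,18)  (15,20)  (20,21)  (19,23)  (22,24)  (18,25)  (24,27)
take (1,2); take (3,7); take (8,9); take (15,16); take (17,18); take (20,21); take (22,24); take (24,27).
Selected: (1,2) (3,7) (8,9) (15,16) (17,18) (20,21) (22,24) (24,27)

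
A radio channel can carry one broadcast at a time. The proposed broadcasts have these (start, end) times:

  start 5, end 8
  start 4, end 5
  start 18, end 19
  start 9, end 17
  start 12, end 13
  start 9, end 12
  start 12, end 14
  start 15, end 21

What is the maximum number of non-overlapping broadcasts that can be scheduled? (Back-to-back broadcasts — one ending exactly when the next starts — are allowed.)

Sort by end time and greedily take each interval whose start is ≥ the last chosen end.
By end time: (4,5), (5,8), (9,12), (12,13), (12,14), (9,17), (18,19), (15,21).
Pick (4,5); next start ≥ 5 → (5,8); next start ≥ 8 → (9,12); next start ≥ 12 → (12,13); next start ≥ 13 → (18,19).
Selected 5 broadcasts.

5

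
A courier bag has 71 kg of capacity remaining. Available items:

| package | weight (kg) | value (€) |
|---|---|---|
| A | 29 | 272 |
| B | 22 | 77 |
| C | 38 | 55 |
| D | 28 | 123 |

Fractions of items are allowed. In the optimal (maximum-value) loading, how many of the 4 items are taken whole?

2

Order: A (272/29=9.38) > D (123/28=4.39) > B (77/22=3.50) > C (55/38=1.45)
Fill: take A (29 @ 272) → take D (28 @ 123) → take 14/22 of B → 49.00; 71/71 used.
2 item(s) taken whole; one partial (take 14/22 of B).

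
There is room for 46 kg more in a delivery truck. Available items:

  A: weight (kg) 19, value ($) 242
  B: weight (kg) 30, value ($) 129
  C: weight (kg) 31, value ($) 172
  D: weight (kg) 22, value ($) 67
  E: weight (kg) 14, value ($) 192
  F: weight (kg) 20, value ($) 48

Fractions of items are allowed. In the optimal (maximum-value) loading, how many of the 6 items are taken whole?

2

Order: E (192/14=13.71) > A (242/19=12.74) > C (172/31=5.55) > B (129/30=4.30) > D (67/22=3.05) > F (48/20=2.40)
Fill: take E (14 @ 192) → take A (19 @ 242) → take 13/31 of C → 72.13; 46/46 used.
2 item(s) taken whole; one partial (take 13/31 of C).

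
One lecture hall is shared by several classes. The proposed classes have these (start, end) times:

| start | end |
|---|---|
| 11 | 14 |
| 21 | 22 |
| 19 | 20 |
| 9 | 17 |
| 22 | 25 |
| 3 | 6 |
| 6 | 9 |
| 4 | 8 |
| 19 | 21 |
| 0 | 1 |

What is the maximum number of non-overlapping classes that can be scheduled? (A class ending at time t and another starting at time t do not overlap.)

By end time: (0,1), (3,6), (4,8), (6,9), (11,14), (9,17), (19,20), (19,21), (21,22), (22,25).
Pick (0,1); next start ≥ 1 → (3,6); next start ≥ 6 → (6,9); next start ≥ 9 → (11,14); next start ≥ 14 → (19,20); next start ≥ 20 → (21,22); next start ≥ 22 → (22,25).
Selected 7 classes.

7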